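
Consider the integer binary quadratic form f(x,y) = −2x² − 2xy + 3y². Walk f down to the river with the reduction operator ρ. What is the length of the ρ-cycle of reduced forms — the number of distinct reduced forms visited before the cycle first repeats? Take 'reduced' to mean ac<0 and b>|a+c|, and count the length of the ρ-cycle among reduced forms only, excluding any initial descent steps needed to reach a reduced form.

D = 28, ⌊√D⌋ = 5
descent: ρ → (3,2,-2)  [lands on river]
river: ρ → (-2,2,3)
river: ρ → (3,4,-1)
river: ρ → (-1,4,3)
ρ-cycle length = 4 (tail of 1 descent step not counted)

4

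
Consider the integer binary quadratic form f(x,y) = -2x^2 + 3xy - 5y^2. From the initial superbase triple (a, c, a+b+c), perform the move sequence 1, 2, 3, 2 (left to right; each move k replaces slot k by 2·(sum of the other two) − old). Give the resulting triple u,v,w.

start (-2,-5,-4) = (f(1,0),f(0,1),f(1,1))
replace slot 1: 2·((-5)+(-4)) − (-2) = -16 → (-16,-5,-4)
replace slot 2: 2·((-16)+(-4)) − (-5) = -35 → (-16,-35,-4)
replace slot 3: 2·((-16)+(-35)) − (-4) = -98 → (-16,-35,-98)
replace slot 2: 2·((-16)+(-98)) − (-35) = -193 → (-16,-193,-98)

-16,-193,-98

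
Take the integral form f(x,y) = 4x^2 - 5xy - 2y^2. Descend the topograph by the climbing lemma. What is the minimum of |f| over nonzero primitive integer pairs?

descent: ρ → (-2,5,4)  [lands on river]
river: ρ → (4,3,-3)
river: ρ → (-3,3,4)
river: ρ → (4,5,-2)
river: ρ → (-2,7,1)
river: ρ → (1,7,-2)
closes: descent 1, river 6
min |a| on river = 1

1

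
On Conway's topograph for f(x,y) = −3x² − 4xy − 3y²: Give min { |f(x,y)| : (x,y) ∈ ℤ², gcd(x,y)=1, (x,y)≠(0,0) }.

translate: b→-2 (≡4 mod 6), so (3,4,3)→(3,-2,2)
flip: (3,-2,2)→(2,2,3)
reduced (well bottom): (2,2,3) with a≤c, −a<b≤a
well minimum |f| = |-2| = 2 (negative-definite)

2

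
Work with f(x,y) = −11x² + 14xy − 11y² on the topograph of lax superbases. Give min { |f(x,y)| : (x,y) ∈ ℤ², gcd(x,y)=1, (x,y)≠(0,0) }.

translate: b→8 (≡-14 mod 22), so (11,-14,11)→(11,8,8)
flip: (11,8,8)→(8,-8,11)
translate: b→8 (≡-8 mod 16), so (8,-8,11)→(8,8,11)
reduced (well bottom): (8,8,11) with a≤c, −a<b≤a
well minimum |f| = |-8| = 8 (negative-definite)

8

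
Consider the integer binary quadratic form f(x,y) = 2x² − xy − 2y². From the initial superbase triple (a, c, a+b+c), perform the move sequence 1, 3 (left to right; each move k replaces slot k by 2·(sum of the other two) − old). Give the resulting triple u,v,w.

start (2,-2,-1) = (f(1,0),f(0,1),f(1,1))
replace slot 1: 2·((-2)+(-1)) − 2 = -8 → (-8,-2,-1)
replace slot 3: 2·((-8)+(-2)) − (-1) = -19 → (-8,-2,-19)

-8,-2,-19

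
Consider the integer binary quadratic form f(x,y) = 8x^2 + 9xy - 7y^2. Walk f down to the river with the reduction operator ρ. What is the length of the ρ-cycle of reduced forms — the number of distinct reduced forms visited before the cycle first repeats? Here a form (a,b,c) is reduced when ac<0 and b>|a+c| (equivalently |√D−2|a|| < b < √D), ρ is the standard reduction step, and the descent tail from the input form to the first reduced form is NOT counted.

D = 305, ⌊√D⌋ = 17
river: ρ → (-7,5,10)
river: ρ → (10,15,-2)
river: ρ → (-2,17,2)
river: ρ → (2,15,-10)
river: ρ → (-10,5,7)
river: ρ → (7,9,-8)
river: ρ → (-8,7,8)
river: ρ → (8,9,-7)
ρ-cycle length = 8 (tail of 0 descent steps not counted)

8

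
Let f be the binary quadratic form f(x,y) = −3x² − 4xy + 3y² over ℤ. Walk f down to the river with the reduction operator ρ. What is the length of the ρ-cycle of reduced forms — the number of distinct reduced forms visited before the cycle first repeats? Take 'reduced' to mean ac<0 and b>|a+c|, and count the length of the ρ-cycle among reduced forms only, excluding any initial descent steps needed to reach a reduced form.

D = 52, ⌊√D⌋ = 7
descent: ρ → (3,4,-3)  [lands on river]
river: ρ → (-3,2,4)
river: ρ → (4,6,-1)
river: ρ → (-1,6,4)
river: ρ → (4,2,-3)
river: ρ → (-3,4,3)
river: ρ → (3,2,-4)
river: ρ → (-4,6,1)
river: ρ → (1,6,-4)
river: ρ → (-4,2,3)
ρ-cycle length = 10 (tail of 1 descent step not counted)

10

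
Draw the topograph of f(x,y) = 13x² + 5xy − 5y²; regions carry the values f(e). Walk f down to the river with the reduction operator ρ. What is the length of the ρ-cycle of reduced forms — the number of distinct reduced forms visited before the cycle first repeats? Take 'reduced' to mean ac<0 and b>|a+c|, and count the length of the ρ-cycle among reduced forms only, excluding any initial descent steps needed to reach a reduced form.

D = 285, ⌊√D⌋ = 16
descent: ρ → (-5,15,3)  [lands on river]
river: ρ → (3,15,-5)
ρ-cycle length = 2 (tail of 1 descent step not counted)

2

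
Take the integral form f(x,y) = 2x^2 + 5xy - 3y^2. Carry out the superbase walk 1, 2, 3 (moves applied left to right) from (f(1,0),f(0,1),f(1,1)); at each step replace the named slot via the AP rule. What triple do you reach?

start (2,-3,4) = (f(1,0),f(0,1),f(1,1))
replace slot 1: 2·((-3)+4) − 2 = 0 → (0,-3,4)
replace slot 2: 2·(0+4) − (-3) = 11 → (0,11,4)
replace slot 3: 2·(0+11) − 4 = 18 → (0,11,18)

0,11,18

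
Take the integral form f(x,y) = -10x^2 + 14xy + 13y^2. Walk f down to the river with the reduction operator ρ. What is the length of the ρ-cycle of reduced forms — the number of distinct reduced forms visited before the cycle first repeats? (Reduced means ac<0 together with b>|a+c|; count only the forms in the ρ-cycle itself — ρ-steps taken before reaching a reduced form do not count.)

D = 716, ⌊√D⌋ = 26
river: ρ → (13,12,-11)
river: ρ → (-11,10,14)
river: ρ → (14,18,-7)
river: ρ → (-7,24,5)
river: ρ → (5,26,-2)
river: ρ → (-2,26,5)
river: ρ → (5,24,-7)
river: ρ → (-7,18,14)
river: ρ → (14,10,-11)
river: ρ → (-11,12,13)
river: ρ → (13,14,-10)
river: ρ → (-10,26,1)
river: ρ → (1,26,-10)
river: ρ → (-10,14,13)
ρ-cycle length = 14 (tail of 0 descent steps not counted)

14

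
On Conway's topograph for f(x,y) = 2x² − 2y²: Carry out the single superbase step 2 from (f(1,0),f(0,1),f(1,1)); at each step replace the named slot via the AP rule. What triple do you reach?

start (2,-2,0) = (f(1,0),f(0,1),f(1,1))
replace slot 2: 2·(2+0) − (-2) = 6 → (2,6,0)

2,6,0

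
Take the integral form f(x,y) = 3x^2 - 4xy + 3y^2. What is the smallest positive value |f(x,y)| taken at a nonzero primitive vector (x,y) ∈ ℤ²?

translate: b→2 (≡-4 mod 6), so (3,-4,3)→(3,2,2)
flip: (3,2,2)→(2,-2,3)
translate: b→2 (≡-2 mod 4), so (2,-2,3)→(2,2,3)
reduced (well bottom): (2,2,3) with a≤c, −a<b≤a
well minimum = a = 2

2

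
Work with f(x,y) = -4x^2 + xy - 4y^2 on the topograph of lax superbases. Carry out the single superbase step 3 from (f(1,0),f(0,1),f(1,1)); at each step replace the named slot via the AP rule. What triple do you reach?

start (-4,-4,-7) = (f(1,0),f(0,1),f(1,1))
replace slot 3: 2·((-4)+(-4)) − (-7) = -9 → (-4,-4,-9)

-4,-4,-9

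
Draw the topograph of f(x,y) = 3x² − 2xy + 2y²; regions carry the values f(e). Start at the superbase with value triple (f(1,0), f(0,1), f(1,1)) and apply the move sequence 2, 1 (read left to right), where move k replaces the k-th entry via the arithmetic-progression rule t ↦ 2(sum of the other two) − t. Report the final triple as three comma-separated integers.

start (3,2,3) = (f(1,0),f(0,1),f(1,1))
replace slot 2: 2·(3+3) − 2 = 10 → (3,10,3)
replace slot 1: 2·(10+3) − 3 = 23 → (23,10,3)

23,10,3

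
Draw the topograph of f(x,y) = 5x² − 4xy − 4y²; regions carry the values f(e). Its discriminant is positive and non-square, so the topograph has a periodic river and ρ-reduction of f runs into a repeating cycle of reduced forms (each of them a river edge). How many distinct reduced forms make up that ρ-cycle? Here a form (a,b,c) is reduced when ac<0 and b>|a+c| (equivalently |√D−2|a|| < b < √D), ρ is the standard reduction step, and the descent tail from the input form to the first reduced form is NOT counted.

D = 96, ⌊√D⌋ = 9
descent: ρ → (-4,4,5)  [lands on river]
river: ρ → (5,6,-3)
river: ρ → (-3,6,5)
river: ρ → (5,4,-4)
ρ-cycle length = 4 (tail of 1 descent step not counted)

4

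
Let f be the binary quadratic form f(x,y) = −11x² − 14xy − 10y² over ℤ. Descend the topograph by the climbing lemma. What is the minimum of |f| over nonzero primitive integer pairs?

translate: b→-8 (≡14 mod 22), so (11,14,10)→(11,-8,7)
flip: (11,-8,7)→(7,8,11)
translate: b→-6 (≡8 mod 14), so (7,8,11)→(7,-6,10)
reduced (well bottom): (7,-6,10) with a≤c, −a<b≤a
well minimum |f| = |-7| = 7 (negative-definite)

7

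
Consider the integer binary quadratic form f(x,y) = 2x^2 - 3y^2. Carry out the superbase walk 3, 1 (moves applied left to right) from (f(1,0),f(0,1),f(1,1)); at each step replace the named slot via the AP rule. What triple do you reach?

start (2,-3,-1) = (f(1,0),f(0,1),f(1,1))
replace slot 3: 2·(2+(-3)) − (-1) = -1 → (2,-3,-1)
replace slot 1: 2·((-3)+(-1)) − 2 = -10 → (-10,-3,-1)

-10,-3,-1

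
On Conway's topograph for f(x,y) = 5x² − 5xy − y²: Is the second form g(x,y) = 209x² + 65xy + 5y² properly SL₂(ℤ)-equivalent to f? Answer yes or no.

D₁ = 45, D₂ = 45
river cycle of f (length 2): (-1, 5, 5), (5, 5, -1)
river cycle of g (length 2): (5, 5, -1), (-1, 5, 5)
cycles coincide ⇒ equivalent

yes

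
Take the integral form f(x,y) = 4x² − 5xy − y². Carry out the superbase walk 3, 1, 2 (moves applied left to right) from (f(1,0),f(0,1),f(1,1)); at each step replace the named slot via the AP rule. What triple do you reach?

start (4,-1,-2) = (f(1,0),f(0,1),f(1,1))
replace slot 3: 2·(4+(-1)) − (-2) = 8 → (4,-1,8)
replace slot 1: 2·((-1)+8) − 4 = 10 → (10,-1,8)
replace slot 2: 2·(10+8) − (-1) = 37 → (10,37,8)

10,37,8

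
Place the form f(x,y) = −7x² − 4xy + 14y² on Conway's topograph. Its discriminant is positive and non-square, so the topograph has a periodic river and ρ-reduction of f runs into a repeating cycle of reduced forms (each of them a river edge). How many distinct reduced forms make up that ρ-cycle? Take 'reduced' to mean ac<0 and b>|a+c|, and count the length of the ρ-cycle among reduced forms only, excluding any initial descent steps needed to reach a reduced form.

D = 408, ⌊√D⌋ = 20
descent: ρ → (14,4,-7)
descent: ρ → (-7,10,11)  [lands on river]
river: ρ → (11,12,-6)
river: ρ → (-6,12,11)
river: ρ → (11,10,-7)
river: ρ → (-7,18,3)
river: ρ → (3,18,-7)
ρ-cycle length = 6 (tail of 2 descent steps not counted)

6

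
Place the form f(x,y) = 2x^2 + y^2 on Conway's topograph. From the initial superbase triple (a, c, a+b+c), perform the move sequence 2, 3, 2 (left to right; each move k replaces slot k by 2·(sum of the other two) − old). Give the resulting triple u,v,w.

start (2,1,3) = (f(1,0),f(0,1),f(1,1))
replace slot 2: 2·(2+3) − 1 = 9 → (2,9,3)
replace slot 3: 2·(2+9) − 3 = 19 → (2,9,19)
replace slot 2: 2·(2+19) − 9 = 33 → (2,33,19)

2,33,19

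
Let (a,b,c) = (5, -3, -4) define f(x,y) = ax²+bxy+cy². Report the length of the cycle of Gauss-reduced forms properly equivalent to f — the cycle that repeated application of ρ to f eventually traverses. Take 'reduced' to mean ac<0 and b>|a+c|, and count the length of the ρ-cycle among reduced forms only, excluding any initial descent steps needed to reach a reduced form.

D = 89, ⌊√D⌋ = 9
descent: ρ → (-4,3,5)  [lands on river]
river: ρ → (5,7,-2)
river: ρ → (-2,9,1)
river: ρ → (1,9,-2)
river: ρ → (-2,7,5)
river: ρ → (5,3,-4)
river: ρ → (-4,5,4)
river: ρ → (4,3,-5)
river: ρ → (-5,7,2)
river: ρ → (2,9,-1)
river: ρ → (-1,9,2)
river: ρ → (2,7,-5)
river: ρ → (-5,3,4)
river: ρ → (4,5,-4)
ρ-cycle length = 14 (tail of 1 descent step not counted)

14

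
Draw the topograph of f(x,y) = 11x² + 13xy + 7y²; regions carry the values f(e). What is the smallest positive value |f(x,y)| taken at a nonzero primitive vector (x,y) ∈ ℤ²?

translate: b→-9 (≡13 mod 22), so (11,13,7)→(11,-9,5)
flip: (11,-9,5)→(5,9,11)
translate: b→-1 (≡9 mod 10), so (5,9,11)→(5,-1,7)
reduced (well bottom): (5,-1,7) with a≤c, −a<b≤a
well minimum = a = 5

5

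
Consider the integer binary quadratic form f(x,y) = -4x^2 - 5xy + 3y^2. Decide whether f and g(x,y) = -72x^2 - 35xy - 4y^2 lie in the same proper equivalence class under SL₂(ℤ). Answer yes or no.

D₁ = 73, D₂ = 73
river cycle of f (length 18): (3, 5, -4), (-4, 3, 4), (4, 5, -3), (-3, 7, 2), (2, 5, -6), (-6, 7, 1), (1, 7, -6), (-6, 5, 2), (2, 7, -3), (-3, 5, 4), … (8 more)
river cycle of g (length 18): (-4, 3, 4), (4, 5, -3), (-3, 7, 2), (2, 5, -6), (-6, 7, 1), (1, 7, -6), (-6, 5, 2), (2, 7, -3), (-3, 5, 4), (4, 3, -4), … (8 more)
cycles coincide ⇒ equivalent

yes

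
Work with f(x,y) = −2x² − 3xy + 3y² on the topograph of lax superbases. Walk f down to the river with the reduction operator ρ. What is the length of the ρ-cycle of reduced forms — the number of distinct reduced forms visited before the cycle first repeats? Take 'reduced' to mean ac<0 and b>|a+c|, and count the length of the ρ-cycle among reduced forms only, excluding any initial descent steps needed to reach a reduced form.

D = 33, ⌊√D⌋ = 5
descent: ρ → (3,3,-2)  [lands on river]
river: ρ → (-2,5,1)
river: ρ → (1,5,-2)
river: ρ → (-2,3,3)
ρ-cycle length = 4 (tail of 1 descent step not counted)

4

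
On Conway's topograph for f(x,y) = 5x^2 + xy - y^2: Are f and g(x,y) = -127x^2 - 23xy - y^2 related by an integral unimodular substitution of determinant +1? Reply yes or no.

D₁ = 21, D₂ = 21
river cycle of f (length 2): (-1, 3, 3), (3, 3, -1)
river cycle of g (length 2): (-1, 3, 3), (3, 3, -1)
cycles coincide ⇒ equivalent

yes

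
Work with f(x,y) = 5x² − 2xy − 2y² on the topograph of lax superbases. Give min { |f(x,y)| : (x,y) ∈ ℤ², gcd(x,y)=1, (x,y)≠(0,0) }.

descent: ρ → (-2,6,1)  [lands on river]
river: ρ → (1,6,-2)
closes: descent 1, river 2
min |a| on river = 1

1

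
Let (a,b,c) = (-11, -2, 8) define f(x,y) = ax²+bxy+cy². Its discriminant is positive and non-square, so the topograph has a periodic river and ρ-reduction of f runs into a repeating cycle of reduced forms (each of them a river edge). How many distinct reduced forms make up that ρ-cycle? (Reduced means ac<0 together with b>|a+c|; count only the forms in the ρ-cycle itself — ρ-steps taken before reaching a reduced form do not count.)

D = 356, ⌊√D⌋ = 18
descent: ρ → (8,18,-1)  [lands on river]
river: ρ → (-1,18,8)
river: ρ → (8,14,-5)
river: ρ → (-5,16,5)
river: ρ → (5,14,-8)
river: ρ → (-8,18,1)
river: ρ → (1,18,-8)
river: ρ → (-8,14,5)
river: ρ → (5,16,-5)
river: ρ → (-5,14,8)
ρ-cycle length = 10 (tail of 1 descent step not counted)

10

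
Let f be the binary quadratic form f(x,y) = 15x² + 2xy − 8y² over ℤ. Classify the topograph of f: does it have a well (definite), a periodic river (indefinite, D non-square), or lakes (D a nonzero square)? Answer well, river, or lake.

D = b²−4ac = 2² − 4·15·(-8) = 484
D = 22² is a perfect square ⇒ form factors over ℤ ⇒ lakes

lake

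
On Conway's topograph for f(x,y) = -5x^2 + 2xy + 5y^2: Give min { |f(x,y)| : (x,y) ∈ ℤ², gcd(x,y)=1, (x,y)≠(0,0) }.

river: ρ → (5,8,-2)
river: ρ → (-2,8,5)
river: ρ → (5,2,-5)
river: ρ → (-5,8,2)
river: ρ → (2,8,-5)
river: ρ → (-5,2,5)
closes: descent 0, river 6
min |a| on river = 2

2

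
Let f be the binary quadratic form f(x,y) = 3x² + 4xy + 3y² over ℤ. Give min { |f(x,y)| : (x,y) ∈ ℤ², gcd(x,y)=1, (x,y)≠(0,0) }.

translate: b→-2 (≡4 mod 6), so (3,4,3)→(3,-2,2)
flip: (3,-2,2)→(2,2,3)
reduced (well bottom): (2,2,3) with a≤c, −a<b≤a
well minimum = a = 2

2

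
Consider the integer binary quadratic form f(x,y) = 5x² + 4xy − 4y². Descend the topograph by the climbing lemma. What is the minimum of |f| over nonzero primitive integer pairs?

river: ρ → (-4,4,5)
river: ρ → (5,6,-3)
river: ρ → (-3,6,5)
river: ρ → (5,4,-4)
closes: descent 0, river 4
min |a| on river = 3

3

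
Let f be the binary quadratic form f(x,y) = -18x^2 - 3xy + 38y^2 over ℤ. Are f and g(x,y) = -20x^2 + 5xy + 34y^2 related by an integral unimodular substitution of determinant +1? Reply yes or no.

D₁ = 2745, D₂ = 2745
river cycle of f (length 14): (-18, 33, 23), (23, 13, -28), (-28, 43, 8), (8, 37, -43), (-43, 49, 2), (2, 51, -18), (-18, 21, 32), (32, 43, -7), (-7, 41, 38), (38, 35, -10), … (4 more)
river cycle of g (length 12): (-20, 45, 9), (9, 45, -20), (-20, 35, 19), (19, 41, -14), (-14, 43, 16), (16, 21, -36), (-36, 51, 1), (1, 51, -36), (-36, 21, 16), (16, 43, -14), … (2 more)
cycles differ ⇒ inequivalent

no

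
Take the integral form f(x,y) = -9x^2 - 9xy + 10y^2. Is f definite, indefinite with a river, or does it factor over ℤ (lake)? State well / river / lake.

D = b²−4ac = (-9)² − 4·(-9)·10 = 441
D = 21² is a perfect square ⇒ form factors over ℤ ⇒ lakes

lake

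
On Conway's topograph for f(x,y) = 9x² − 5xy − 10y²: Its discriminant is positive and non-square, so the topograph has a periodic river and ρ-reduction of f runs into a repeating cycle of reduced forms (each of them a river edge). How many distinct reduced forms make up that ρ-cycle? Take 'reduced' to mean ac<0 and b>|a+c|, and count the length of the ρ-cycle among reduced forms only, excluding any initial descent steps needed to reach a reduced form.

D = 385, ⌊√D⌋ = 19
descent: ρ → (-10,5,9)  [lands on river]
river: ρ → (9,13,-6)
river: ρ → (-6,11,11)
river: ρ → (11,11,-6)
river: ρ → (-6,13,9)
river: ρ → (9,5,-10)
river: ρ → (-10,15,4)
river: ρ → (4,17,-6)
river: ρ → (-6,19,1)
river: ρ → (1,19,-6)
river: ρ → (-6,17,4)
river: ρ → (4,15,-10)
ρ-cycle length = 12 (tail of 1 descent step not counted)

12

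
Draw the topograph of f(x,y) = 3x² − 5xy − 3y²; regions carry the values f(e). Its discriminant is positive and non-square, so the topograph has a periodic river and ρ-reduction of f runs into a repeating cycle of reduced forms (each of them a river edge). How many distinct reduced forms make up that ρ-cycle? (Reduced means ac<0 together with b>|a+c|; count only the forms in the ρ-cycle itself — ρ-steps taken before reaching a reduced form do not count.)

D = 61, ⌊√D⌋ = 7
descent: ρ → (-3,5,3)  [lands on river]
river: ρ → (3,7,-1)
river: ρ → (-1,7,3)
river: ρ → (3,5,-3)
river: ρ → (-3,7,1)
river: ρ → (1,7,-3)
ρ-cycle length = 6 (tail of 1 descent step not counted)

6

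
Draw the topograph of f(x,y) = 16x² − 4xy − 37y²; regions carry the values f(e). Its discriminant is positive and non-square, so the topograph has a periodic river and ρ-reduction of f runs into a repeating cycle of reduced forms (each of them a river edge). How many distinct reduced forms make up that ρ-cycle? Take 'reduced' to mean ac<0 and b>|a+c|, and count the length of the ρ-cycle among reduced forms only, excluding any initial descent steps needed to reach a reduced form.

D = 2384, ⌊√D⌋ = 48
descent: ρ → (-37,4,16)
descent: ρ → (16,28,-25)  [lands on river]
river: ρ → (-25,22,19)
river: ρ → (19,16,-28)
river: ρ → (-28,40,7)
river: ρ → (7,44,-16)
river: ρ → (-16,20,31)
river: ρ → (31,42,-5)
river: ρ → (-5,48,4)
river: ρ → (4,48,-5)
river: ρ → (-5,42,31)
river: ρ → (31,20,-16)
river: ρ → (-16,44,7)
river: ρ → (7,40,-28)
river: ρ → (-28,16,19)
river: ρ → (19,22,-25)
river: ρ → (-25,28,16)
river: ρ → (16,36,-17)
river: ρ → (-17,32,20)
river: ρ → (20,48,-1)
river: ρ → (-1,48,20)
river: ρ → (20,32,-17)
river: ρ → (-17,36,16)
ρ-cycle length = 22 (tail of 2 descent steps not counted)

22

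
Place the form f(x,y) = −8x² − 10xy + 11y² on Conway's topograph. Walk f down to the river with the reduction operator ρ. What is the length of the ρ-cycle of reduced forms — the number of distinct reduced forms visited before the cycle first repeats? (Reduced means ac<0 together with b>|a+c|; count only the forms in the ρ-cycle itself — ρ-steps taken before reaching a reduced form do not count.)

D = 452, ⌊√D⌋ = 21
descent: ρ → (11,10,-8)  [lands on river]
river: ρ → (-8,6,13)
river: ρ → (13,20,-1)
river: ρ → (-1,20,13)
river: ρ → (13,6,-8)
river: ρ → (-8,10,11)
river: ρ → (11,12,-7)
river: ρ → (-7,16,7)
river: ρ → (7,12,-11)
river: ρ → (-11,10,8)
river: ρ → (8,6,-13)
river: ρ → (-13,20,1)
river: ρ → (1,20,-13)
river: ρ → (-13,6,8)
river: ρ → (8,10,-11)
river: ρ → (-11,12,7)
river: ρ → (7,16,-7)
river: ρ → (-7,12,11)
ρ-cycle length = 18 (tail of 1 descent step not counted)

18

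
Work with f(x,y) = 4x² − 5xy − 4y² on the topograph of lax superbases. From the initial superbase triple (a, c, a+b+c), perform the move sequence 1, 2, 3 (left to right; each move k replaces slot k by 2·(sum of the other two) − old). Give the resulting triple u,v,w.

start (4,-4,-5) = (f(1,0),f(0,1),f(1,1))
replace slot 1: 2·((-4)+(-5)) − 4 = -22 → (-22,-4,-5)
replace slot 2: 2·((-22)+(-5)) − (-4) = -50 → (-22,-50,-5)
replace slot 3: 2·((-22)+(-50)) − (-5) = -139 → (-22,-50,-139)

-22,-50,-139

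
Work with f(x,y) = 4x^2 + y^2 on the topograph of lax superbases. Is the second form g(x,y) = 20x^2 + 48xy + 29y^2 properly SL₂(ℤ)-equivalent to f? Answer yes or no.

D₁ = -16, D₂ = -16
f: flip: (4,0,1)→(1,0,4)
f: reduced (well bottom): (1,0,4) with a≤c, −a<b≤a
g: translate: b→8 (≡48 mod 40), so (20,48,29)→(20,8,1)
g: flip: (20,8,1)→(1,-8,20)
g: translate: b→0 (≡-8 mod 2), so (1,-8,20)→(1,0,4)
g: reduced (well bottom): (1,0,4) with a≤c, −a<b≤a
reduced forms (1, 0, 4) vs (1, 0, 4) ⇒ equivalent

yes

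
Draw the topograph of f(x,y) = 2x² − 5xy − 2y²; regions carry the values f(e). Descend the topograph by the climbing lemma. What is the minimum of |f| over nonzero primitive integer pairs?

descent: ρ → (-2,5,2)  [lands on river]
river: ρ → (2,3,-4)
river: ρ → (-4,5,1)
river: ρ → (1,5,-4)
river: ρ → (-4,3,2)
river: ρ → (2,5,-2)
river: ρ → (-2,3,4)
river: ρ → (4,5,-1)
river: ρ → (-1,5,4)
river: ρ → (4,3,-2)
closes: descent 1, river 10
min |a| on river = 1

1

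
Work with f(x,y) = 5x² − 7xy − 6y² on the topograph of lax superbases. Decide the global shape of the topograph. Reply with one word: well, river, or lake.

D = b²−4ac = (-7)² − 4·5·(-6) = 169
D = 13² is a perfect square ⇒ form factors over ℤ ⇒ lakes

lake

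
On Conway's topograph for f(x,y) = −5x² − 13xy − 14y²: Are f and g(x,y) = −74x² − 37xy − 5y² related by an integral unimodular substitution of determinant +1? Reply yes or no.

D₁ = -111, D₂ = -111
f is negative-definite; reduce −f:
−f: translate: b→3 (≡13 mod 10), so (5,13,14)→(5,3,6)
−f: reduced (well bottom): (5,3,6) with a≤c, −a<b≤a
flip sign back: reduced form of f is (-5,-3,-6)
g is negative-definite; reduce −g:
−g: flip: (74,37,5)→(5,-37,74)
−g: translate: b→3 (≡-37 mod 10), so (5,-37,74)→(5,3,6)
−g: reduced (well bottom): (5,3,6) with a≤c, −a<b≤a
flip sign back: reduced form of g is (-5,-3,-6)
reduced forms (-5, -3, -6) vs (-5, -3, -6) ⇒ equivalent

yes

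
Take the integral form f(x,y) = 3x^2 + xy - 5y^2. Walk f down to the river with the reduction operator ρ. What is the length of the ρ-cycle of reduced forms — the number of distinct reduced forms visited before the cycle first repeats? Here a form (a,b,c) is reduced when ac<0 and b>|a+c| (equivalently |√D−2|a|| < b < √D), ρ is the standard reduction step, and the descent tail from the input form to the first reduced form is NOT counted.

D = 61, ⌊√D⌋ = 7
descent: ρ → (-5,-1,3)
descent: ρ → (3,7,-1)  [lands on river]
river: ρ → (-1,7,3)
river: ρ → (3,5,-3)
river: ρ → (-3,7,1)
river: ρ → (1,7,-3)
river: ρ → (-3,5,3)
ρ-cycle length = 6 (tail of 2 descent steps not counted)

6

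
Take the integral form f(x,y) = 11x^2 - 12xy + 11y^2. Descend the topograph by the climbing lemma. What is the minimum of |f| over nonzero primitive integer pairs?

translate: b→10 (≡-12 mod 22), so (11,-12,11)→(11,10,10)
flip: (11,10,10)→(10,-10,11)
translate: b→10 (≡-10 mod 20), so (10,-10,11)→(10,10,11)
reduced (well bottom): (10,10,11) with a≤c, −a<b≤a
well minimum = a = 10

10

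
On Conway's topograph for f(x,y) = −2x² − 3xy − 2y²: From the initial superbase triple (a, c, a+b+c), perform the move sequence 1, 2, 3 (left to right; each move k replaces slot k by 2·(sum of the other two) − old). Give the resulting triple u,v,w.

start (-2,-2,-7) = (f(1,0),f(0,1),f(1,1))
replace slot 1: 2·((-2)+(-7)) − (-2) = -16 → (-16,-2,-7)
replace slot 2: 2·((-16)+(-7)) − (-2) = -44 → (-16,-44,-7)
replace slot 3: 2·((-16)+(-44)) − (-7) = -113 → (-16,-44,-113)

-16,-44,-113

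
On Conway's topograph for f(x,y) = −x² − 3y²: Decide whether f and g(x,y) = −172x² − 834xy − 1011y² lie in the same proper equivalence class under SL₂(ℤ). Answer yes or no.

D₁ = -12, D₂ = -12
f is negative-definite; reduce −f:
−f: reduced (well bottom): (1,0,3) with a≤c, −a<b≤a
flip sign back: reduced form of f is (-1,0,-3)
g is negative-definite; reduce −g:
−g: translate: b→146 (≡834 mod 344), so (172,834,1011)→(172,146,31)
−g: flip: (172,146,31)→(31,-146,172)
−g: translate: b→-22 (≡-146 mod 62), so (31,-146,172)→(31,-22,4)
−g: flip: (31,-22,4)→(4,22,31)
−g: translate: b→-2 (≡22 mod 8), so (4,22,31)→(4,-2,1)
−g: flip: (4,-2,1)→(1,2,4)
−g: translate: b→0 (≡2 mod 2), so (1,2,4)→(1,0,3)
−g: reduced (well bottom): (1,0,3) with a≤c, −a<b≤a
flip sign back: reduced form of g is (-1,0,-3)
reduced forms (-1, 0, -3) vs (-1, 0, -3) ⇒ equivalent

yes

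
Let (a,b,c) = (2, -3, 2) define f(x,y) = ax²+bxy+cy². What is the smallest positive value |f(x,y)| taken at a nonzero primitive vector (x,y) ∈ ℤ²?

translate: b→1 (≡-3 mod 4), so (2,-3,2)→(2,1,1)
flip: (2,1,1)→(1,-1,2)
translate: b→1 (≡-1 mod 2), so (1,-1,2)→(1,1,2)
reduced (well bottom): (1,1,2) with a≤c, −a<b≤a
well minimum = a = 1

1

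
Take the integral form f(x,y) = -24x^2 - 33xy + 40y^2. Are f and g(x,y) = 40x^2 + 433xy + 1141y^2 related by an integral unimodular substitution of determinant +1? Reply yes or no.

D₁ = 4929, D₂ = 4929
river cycle of f (length 42): (40, 33, -24), (-24, 63, 10), (10, 57, -42), (-42, 27, 25), (25, 23, -44), (-44, 65, 4), (4, 63, -60), (-60, 57, 7), (7, 69, -6), (-6, 63, 40), … (32 more)
river cycle of g (length 42): (40, 33, -24), (-24, 63, 10), (10, 57, -42), (-42, 27, 25), (25, 23, -44), (-44, 65, 4), (4, 63, -60), (-60, 57, 7), (7, 69, -6), (-6, 63, 40), … (32 more)
cycles coincide ⇒ equivalent

yes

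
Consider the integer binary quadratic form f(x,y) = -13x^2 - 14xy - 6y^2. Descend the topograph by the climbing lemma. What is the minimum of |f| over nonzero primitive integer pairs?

translate: b→-12 (≡14 mod 26), so (13,14,6)→(13,-12,5)
flip: (13,-12,5)→(5,12,13)
translate: b→2 (≡12 mod 10), so (5,12,13)→(5,2,6)
reduced (well bottom): (5,2,6) with a≤c, −a<b≤a
well minimum |f| = |-5| = 5 (negative-definite)

5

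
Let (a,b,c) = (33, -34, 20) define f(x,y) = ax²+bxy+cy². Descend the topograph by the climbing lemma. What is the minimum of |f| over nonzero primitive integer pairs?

translate: b→32 (≡-34 mod 66), so (33,-34,20)→(33,32,19)
flip: (33,32,19)→(19,-32,33)
translate: b→6 (≡-32 mod 38), so (19,-32,33)→(19,6,20)
reduced (well bottom): (19,6,20) with a≤c, −a<b≤a
well minimum = a = 19

19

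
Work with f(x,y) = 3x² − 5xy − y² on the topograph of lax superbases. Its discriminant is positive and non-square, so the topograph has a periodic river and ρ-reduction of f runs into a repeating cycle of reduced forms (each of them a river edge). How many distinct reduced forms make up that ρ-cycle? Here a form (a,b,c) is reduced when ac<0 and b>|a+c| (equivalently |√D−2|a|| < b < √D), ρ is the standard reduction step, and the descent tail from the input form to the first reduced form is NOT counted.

D = 37, ⌊√D⌋ = 6
descent: ρ → (-1,5,3)  [lands on river]
river: ρ → (3,1,-3)
river: ρ → (-3,5,1)
river: ρ → (1,5,-3)
river: ρ → (-3,1,3)
river: ρ → (3,5,-1)
ρ-cycle length = 6 (tail of 1 descent step not counted)

6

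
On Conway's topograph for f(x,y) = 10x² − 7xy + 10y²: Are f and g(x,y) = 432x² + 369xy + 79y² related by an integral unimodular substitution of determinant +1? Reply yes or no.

D₁ = -351, D₂ = -351
f: flip: (10,-7,10)→(10,7,10)
f: reduced (well bottom): (10,7,10) with a≤c, −a<b≤a
g: flip: (432,369,79)→(79,-369,432)
g: translate: b→-53 (≡-369 mod 158), so (79,-369,432)→(79,-53,10)
g: flip: (79,-53,10)→(10,53,79)
g: translate: b→-7 (≡53 mod 20), so (10,53,79)→(10,-7,10)
g: flip: (10,-7,10)→(10,7,10)
g: reduced (well bottom): (10,7,10) with a≤c, −a<b≤a
reduced forms (10, 7, 10) vs (10, 7, 10) ⇒ equivalent

yes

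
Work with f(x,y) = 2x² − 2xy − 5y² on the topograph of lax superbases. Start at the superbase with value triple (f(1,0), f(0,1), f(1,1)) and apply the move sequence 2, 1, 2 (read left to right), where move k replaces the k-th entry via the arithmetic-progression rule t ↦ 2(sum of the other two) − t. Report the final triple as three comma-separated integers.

start (2,-5,-5) = (f(1,0),f(0,1),f(1,1))
replace slot 2: 2·(2+(-5)) − (-5) = -1 → (2,-1,-5)
replace slot 1: 2·((-1)+(-5)) − 2 = -14 → (-14,-1,-5)
replace slot 2: 2·((-14)+(-5)) − (-1) = -37 → (-14,-37,-5)

-14,-37,-5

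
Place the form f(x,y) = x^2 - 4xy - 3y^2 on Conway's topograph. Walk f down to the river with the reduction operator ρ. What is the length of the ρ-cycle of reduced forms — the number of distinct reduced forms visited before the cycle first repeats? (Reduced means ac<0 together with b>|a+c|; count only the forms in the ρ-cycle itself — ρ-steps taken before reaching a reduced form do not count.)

D = 28, ⌊√D⌋ = 5
descent: ρ → (-3,4,1)  [lands on river]
river: ρ → (1,4,-3)
river: ρ → (-3,2,2)
river: ρ → (2,2,-3)
ρ-cycle length = 4 (tail of 1 descent step not counted)

4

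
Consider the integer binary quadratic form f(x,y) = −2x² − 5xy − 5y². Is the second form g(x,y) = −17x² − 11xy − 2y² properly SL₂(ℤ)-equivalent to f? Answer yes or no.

D₁ = -15, D₂ = -15
f is negative-definite; reduce −f:
−f: translate: b→1 (≡5 mod 4), so (2,5,5)→(2,1,2)
−f: reduced (well bottom): (2,1,2) with a≤c, −a<b≤a
flip sign back: reduced form of f is (-2,-1,-2)
g is negative-definite; reduce −g:
−g: flip: (17,11,2)→(2,-11,17)
−g: translate: b→1 (≡-11 mod 4), so (2,-11,17)→(2,1,2)
−g: reduced (well bottom): (2,1,2) with a≤c, −a<b≤a
flip sign back: reduced form of g is (-2,-1,-2)
reduced forms (-2, -1, -2) vs (-2, -1, -2) ⇒ equivalent

yes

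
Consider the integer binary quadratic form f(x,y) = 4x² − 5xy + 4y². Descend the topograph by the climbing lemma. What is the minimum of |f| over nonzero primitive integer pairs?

translate: b→3 (≡-5 mod 8), so (4,-5,4)→(4,3,3)
flip: (4,3,3)→(3,-3,4)
translate: b→3 (≡-3 mod 6), so (3,-3,4)→(3,3,4)
reduced (well bottom): (3,3,4) with a≤c, −a<b≤a
well minimum = a = 3

3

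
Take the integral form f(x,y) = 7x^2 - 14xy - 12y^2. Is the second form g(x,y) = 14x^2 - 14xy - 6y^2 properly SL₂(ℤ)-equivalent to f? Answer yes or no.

D₁ = 532, D₂ = 532
river cycle of f (length 16): (-12, 14, 7), (7, 14, -12), (-12, 10, 9), (9, 8, -13), (-13, 18, 4), (4, 22, -3), (-3, 20, 11), (11, 2, -12), (-12, 22, 1), (1, 22, -12), … (6 more)
river cycle of g (length 4): (-6, 14, 14), (14, 14, -6), (-6, 22, 2), (2, 22, -6)
cycles differ ⇒ inequivalent

no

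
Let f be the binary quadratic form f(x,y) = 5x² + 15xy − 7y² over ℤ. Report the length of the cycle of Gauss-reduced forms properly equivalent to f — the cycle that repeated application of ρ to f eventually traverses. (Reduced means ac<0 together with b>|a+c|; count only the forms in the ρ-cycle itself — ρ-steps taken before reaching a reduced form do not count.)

D = 365, ⌊√D⌋ = 19
river: ρ → (-7,13,7)
river: ρ → (7,15,-5)
river: ρ → (-5,15,7)
river: ρ → (7,13,-7)
river: ρ → (-7,15,5)
river: ρ → (5,15,-7)
ρ-cycle length = 6 (tail of 0 descent steps not counted)

6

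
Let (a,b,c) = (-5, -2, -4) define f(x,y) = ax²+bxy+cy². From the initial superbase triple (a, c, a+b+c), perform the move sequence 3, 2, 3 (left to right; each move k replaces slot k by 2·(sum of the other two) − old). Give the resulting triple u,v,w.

start (-5,-4,-11) = (f(1,0),f(0,1),f(1,1))
replace slot 3: 2·((-5)+(-4)) − (-11) = -7 → (-5,-4,-7)
replace slot 2: 2·((-5)+(-7)) − (-4) = -20 → (-5,-20,-7)
replace slot 3: 2·((-5)+(-20)) − (-7) = -43 → (-5,-20,-43)

-5,-20,-43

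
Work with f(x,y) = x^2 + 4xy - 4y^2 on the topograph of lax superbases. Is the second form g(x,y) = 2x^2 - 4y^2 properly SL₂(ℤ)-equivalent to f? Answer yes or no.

D₁ = 32, D₂ = 32
river cycle of f (length 2): (-4, 4, 1), (1, 4, -4)
river cycle of g (length 2): (2, 4, -2), (-2, 4, 2)
cycles differ ⇒ inequivalent

no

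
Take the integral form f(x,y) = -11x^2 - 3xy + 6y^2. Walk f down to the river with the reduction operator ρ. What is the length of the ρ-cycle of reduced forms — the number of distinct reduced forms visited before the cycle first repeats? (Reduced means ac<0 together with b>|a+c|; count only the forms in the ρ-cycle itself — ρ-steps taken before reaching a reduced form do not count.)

D = 273, ⌊√D⌋ = 16
descent: ρ → (6,15,-2)  [lands on river]
river: ρ → (-2,13,13)
river: ρ → (13,13,-2)
river: ρ → (-2,15,6)
river: ρ → (6,9,-8)
river: ρ → (-8,7,7)
river: ρ → (7,7,-8)
river: ρ → (-8,9,6)
ρ-cycle length = 8 (tail of 1 descent step not counted)

8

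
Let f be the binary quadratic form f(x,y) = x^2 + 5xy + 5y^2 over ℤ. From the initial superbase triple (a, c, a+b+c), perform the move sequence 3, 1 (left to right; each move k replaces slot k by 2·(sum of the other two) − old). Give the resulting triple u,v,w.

start (1,5,11) = (f(1,0),f(0,1),f(1,1))
replace slot 3: 2·(1+5) − 11 = 1 → (1,5,1)
replace slot 1: 2·(5+1) − 1 = 11 → (11,5,1)

11,5,1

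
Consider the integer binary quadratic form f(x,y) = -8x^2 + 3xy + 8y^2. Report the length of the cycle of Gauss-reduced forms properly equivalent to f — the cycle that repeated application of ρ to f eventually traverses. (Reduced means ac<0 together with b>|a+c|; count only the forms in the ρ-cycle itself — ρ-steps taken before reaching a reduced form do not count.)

D = 265, ⌊√D⌋ = 16
river: ρ → (8,13,-3)
river: ρ → (-3,11,12)
river: ρ → (12,13,-2)
river: ρ → (-2,15,5)
river: ρ → (5,15,-2)
river: ρ → (-2,13,12)
river: ρ → (12,11,-3)
river: ρ → (-3,13,8)
river: ρ → (8,3,-8)
river: ρ → (-8,13,3)
river: ρ → (3,11,-12)
river: ρ → (-12,13,2)
river: ρ → (2,15,-5)
river: ρ → (-5,15,2)
river: ρ → (2,13,-12)
river: ρ → (-12,11,3)
river: ρ → (3,13,-8)
river: ρ → (-8,3,8)
ρ-cycle length = 18 (tail of 0 descent steps not counted)

18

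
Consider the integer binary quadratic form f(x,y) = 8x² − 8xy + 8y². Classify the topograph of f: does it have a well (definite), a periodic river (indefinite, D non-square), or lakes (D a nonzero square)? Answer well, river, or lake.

D = b²−4ac = (-8)² − 4·8·8 = -192
D < 0 ⇒ definite ⇒ every region one sign ⇒ single well

well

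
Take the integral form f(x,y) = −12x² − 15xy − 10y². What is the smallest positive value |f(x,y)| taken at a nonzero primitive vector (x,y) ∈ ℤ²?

translate: b→-9 (≡15 mod 24), so (12,15,10)→(12,-9,7)
flip: (12,-9,7)→(7,9,12)
translate: b→-5 (≡9 mod 14), so (7,9,12)→(7,-5,10)
reduced (well bottom): (7,-5,10) with a≤c, −a<b≤a
well minimum |f| = |-7| = 7 (negative-definite)

7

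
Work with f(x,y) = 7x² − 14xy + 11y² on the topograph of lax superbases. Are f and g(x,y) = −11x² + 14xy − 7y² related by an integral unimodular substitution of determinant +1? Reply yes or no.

D₁ = -112, D₂ = -112
f: translate: b→0 (≡-14 mod 14), so (7,-14,11)→(7,0,4)
f: flip: (7,0,4)→(4,0,7)
f: reduced (well bottom): (4,0,7) with a≤c, −a<b≤a
g is negative-definite; reduce −g:
−g: translate: b→8 (≡-14 mod 22), so (11,-14,7)→(11,8,4)
−g: flip: (11,8,4)→(4,-8,11)
−g: translate: b→0 (≡-8 mod 8), so (4,-8,11)→(4,0,7)
−g: reduced (well bottom): (4,0,7) with a≤c, −a<b≤a
flip sign back: reduced form of g is (-4,0,-7)
reduced forms (4, 0, 7) vs (-4, 0, -7) ⇒ inequivalent

no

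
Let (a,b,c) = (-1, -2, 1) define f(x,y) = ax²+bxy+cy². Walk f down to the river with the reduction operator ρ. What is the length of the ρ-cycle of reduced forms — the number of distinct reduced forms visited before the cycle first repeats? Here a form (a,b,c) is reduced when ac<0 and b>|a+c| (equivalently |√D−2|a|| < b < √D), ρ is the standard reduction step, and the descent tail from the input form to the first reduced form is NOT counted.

D = 8, ⌊√D⌋ = 2
descent: ρ → (1,2,-1)  [lands on river]
river: ρ → (-1,2,1)
ρ-cycle length = 2 (tail of 1 descent step not counted)

2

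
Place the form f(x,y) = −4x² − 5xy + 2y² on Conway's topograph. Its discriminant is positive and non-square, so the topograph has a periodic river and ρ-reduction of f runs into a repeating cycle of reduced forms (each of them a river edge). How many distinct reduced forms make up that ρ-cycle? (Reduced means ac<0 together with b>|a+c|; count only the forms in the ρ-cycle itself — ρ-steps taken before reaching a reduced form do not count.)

D = 57, ⌊√D⌋ = 7
descent: ρ → (2,5,-4)  [lands on river]
river: ρ → (-4,3,3)
river: ρ → (3,3,-4)
river: ρ → (-4,5,2)
river: ρ → (2,7,-1)
river: ρ → (-1,7,2)
ρ-cycle length = 6 (tail of 1 descent step not counted)

6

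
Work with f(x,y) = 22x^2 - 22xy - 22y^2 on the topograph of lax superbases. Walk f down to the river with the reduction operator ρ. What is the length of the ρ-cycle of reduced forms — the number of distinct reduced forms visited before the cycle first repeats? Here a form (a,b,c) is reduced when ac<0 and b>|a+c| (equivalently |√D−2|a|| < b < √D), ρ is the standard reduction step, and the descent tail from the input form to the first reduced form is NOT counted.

D = 2420, ⌊√D⌋ = 49
descent: ρ → (-22,22,22)  [lands on river]
river: ρ → (22,22,-22)
ρ-cycle length = 2 (tail of 1 descent step not counted)

2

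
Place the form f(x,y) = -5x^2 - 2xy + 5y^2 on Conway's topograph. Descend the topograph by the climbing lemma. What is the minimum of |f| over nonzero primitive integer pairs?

descent: ρ → (5,2,-5)  [lands on river]
river: ρ → (-5,8,2)
river: ρ → (2,8,-5)
river: ρ → (-5,2,5)
river: ρ → (5,8,-2)
river: ρ → (-2,8,5)
closes: descent 1, river 6
min |a| on river = 2

2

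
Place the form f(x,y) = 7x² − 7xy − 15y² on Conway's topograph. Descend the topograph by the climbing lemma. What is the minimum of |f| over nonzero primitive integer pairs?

descent: ρ → (-15,7,7)
descent: ρ → (7,21,-1)  [lands on river]
river: ρ → (-1,21,7)
closes: descent 2, river 2
min |a| on river = 1

1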